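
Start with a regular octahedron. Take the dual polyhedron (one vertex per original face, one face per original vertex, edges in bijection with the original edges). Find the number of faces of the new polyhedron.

The base solid has V = 6, E = 12, F = 8.
The dual swaps V and F and preserves E: V′ = F = 8, E′ = E = 12, F′ = V = 6.

6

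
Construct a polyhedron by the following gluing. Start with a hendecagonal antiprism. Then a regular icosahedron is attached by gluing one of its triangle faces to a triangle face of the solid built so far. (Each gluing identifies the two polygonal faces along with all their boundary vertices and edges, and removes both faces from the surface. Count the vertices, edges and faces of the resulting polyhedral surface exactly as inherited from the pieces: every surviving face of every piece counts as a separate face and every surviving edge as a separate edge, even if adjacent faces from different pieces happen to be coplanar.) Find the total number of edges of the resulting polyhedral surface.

A hendecagonal antiprism: V=22, E=44, F=24.
Attach a regular icosahedron (V=12, E=30, F=20) along a 3-gon: merge 3 vertices and 3 edges, delete both glued faces → V=31, E=71, F=42.
Check: V − E + F = 31 − 71 + 42 = 2.

71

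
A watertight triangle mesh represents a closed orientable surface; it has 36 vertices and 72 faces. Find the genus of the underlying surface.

1

Every face is a triangle, so 2E = 3·72 = 216, giving E = 108.
χ = V − E + F = 36 − 108 + 72 = 0.
For a closed orientable surface χ = 2 − 2g, so g = (2 − (0))/2 = 1.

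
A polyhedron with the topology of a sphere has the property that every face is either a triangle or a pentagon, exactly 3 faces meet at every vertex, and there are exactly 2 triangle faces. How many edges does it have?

Let x be the number of pentagons; then F = 2 + x.
Edge–face incidences: 2E = 3·2 + 5·x = 6 + 5x.
Every vertex has degree 3, so 3V = 2E.
Euler: V − E + F = 2 ⇒ (2E)/3 − E + (2 + x) = 2.
Multiply by 6: 2·(2E) − 3·(2E) + 6·(2 + x) = 12, i.e. 12 + 6x − (6 + 5x) = 12.
Collecting terms: x + 6 = 12, so x = 6.
Then 2E = 6 + 5·6 = 36, so E = 18, V = 2E/3 = 12, F = 2 + 6 = 8.

18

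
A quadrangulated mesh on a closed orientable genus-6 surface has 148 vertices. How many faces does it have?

χ = 2 − 2·6 = -10, and every face is a square so 4F = 2E.
V − E + F = -10 with E = 4F/2 gives 148 − (4/2 − 1)·F = -10, so F = 158 and E = 316.

158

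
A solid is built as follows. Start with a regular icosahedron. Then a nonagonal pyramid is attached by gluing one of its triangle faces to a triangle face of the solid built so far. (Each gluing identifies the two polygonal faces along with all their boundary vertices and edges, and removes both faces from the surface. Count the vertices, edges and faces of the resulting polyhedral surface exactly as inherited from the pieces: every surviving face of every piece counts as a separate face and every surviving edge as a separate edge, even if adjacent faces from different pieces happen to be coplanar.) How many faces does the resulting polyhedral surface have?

A regular icosahedron: V=12, E=30, F=20.
Attach a nonagonal pyramid (V=10, E=18, F=10) along a 3-gon: merge 3 vertices and 3 edges, delete both glued faces → V=19, E=45, F=28.
Check: V − E + F = 19 − 45 + 28 = 2.

28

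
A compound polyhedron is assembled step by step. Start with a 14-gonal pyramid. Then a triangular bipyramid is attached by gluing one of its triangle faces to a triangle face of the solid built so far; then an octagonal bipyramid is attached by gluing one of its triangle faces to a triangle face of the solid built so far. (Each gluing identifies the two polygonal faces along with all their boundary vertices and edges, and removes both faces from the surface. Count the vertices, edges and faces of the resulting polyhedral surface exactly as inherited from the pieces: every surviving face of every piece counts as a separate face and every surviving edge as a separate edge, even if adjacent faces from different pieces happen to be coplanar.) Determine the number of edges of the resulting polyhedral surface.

55

A 14-gonal pyramid: V=15, E=28, F=15.
Attach a triangular bipyramid (V=5, E=9, F=6) along a 3-gon: merge 3 vertices and 3 edges, delete both glued faces → V=17, E=34, F=19.
Attach an octagonal bipyramid (V=10, E=24, F=16) along a 3-gon: merge 3 vertices and 3 edges, delete both glued faces → V=24, E=55, F=33.
Check: V − E + F = 24 − 55 + 33 = 2.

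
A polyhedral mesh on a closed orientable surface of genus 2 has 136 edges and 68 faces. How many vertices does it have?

66

For a closed orientable surface of genus 2, χ = 2 − 2·2 = -2.
V = -2 + E − F = -2 + 136 − 68 = 66.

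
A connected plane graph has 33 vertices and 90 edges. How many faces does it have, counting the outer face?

59

Euler's formula for a connected plane graph: V − E + F = 2, so F = 2 − 33 + 90 = 59.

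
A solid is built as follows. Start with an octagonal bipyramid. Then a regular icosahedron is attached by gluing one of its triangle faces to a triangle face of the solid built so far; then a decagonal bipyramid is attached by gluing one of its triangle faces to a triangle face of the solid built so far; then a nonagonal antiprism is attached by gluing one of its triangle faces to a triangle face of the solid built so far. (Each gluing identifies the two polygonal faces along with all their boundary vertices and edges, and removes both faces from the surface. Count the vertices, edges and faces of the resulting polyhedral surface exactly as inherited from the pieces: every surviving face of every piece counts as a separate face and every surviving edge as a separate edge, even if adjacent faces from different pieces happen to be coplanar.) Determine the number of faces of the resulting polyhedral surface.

An octagonal bipyramid: V=10, E=24, F=16.
Attach a regular icosahedron (V=12, E=30, F=20) along a 3-gon: merge 3 vertices and 3 edges, delete both glued faces → V=19, E=51, F=34.
Attach a decagonal bipyramid (V=12, E=30, F=20) along a 3-gon: merge 3 vertices and 3 edges, delete both glued faces → V=28, E=78, F=52.
Attach a nonagonal antiprism (V=18, E=36, F=20) along a 3-gon: merge 3 vertices and 3 edges, delete both glued faces → V=43, E=111, F=70.
Check: V − E + F = 43 − 111 + 70 = 2.

70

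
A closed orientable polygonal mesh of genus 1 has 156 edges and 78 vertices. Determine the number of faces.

For a closed orientable surface of genus 1, χ = 2 − 2·1 = 0.
F = 0 − V + E = 0 − 78 + 156 = 78.

78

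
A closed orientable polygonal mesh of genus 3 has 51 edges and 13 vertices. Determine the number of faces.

For a closed orientable surface of genus 3, χ = 2 − 2·3 = -4.
F = -4 − V + E = -4 − 13 + 51 = 34.

34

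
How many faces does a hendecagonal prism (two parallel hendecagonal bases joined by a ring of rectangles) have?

13

A prism on an n-gon has two n-gon bases and n rectangular sides: V = 2·11 = 22, E = 3·11 = 33, F = 11 + 2 = 13.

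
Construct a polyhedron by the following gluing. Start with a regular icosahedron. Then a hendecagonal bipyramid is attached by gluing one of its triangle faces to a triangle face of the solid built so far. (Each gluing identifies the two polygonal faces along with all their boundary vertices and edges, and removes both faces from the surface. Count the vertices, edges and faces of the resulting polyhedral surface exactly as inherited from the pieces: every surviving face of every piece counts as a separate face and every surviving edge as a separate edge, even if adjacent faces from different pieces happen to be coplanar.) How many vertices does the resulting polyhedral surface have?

22

A regular icosahedron: V=12, E=30, F=20.
Attach a hendecagonal bipyramid (V=13, E=33, F=22) along a 3-gon: merge 3 vertices and 3 edges, delete both glued faces → V=22, E=60, F=40.
Check: V − E + F = 22 − 60 + 40 = 2.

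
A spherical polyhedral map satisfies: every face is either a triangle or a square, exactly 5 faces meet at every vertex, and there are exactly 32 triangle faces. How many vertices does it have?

24

Let x be the number of squares; then F = 32 + x.
Edge–face incidences: 2E = 3·32 + 4·x = 96 + 4x.
Every vertex has degree 5, so 5V = 2E.
Euler: V − E + F = 2 ⇒ (2E)/5 − E + (32 + x) = 2.
Multiply by 10: 2·(2E) − 5·(2E) + 10·(32 + x) = 20, i.e. 320 + 10x − 3·(96 + 4x) = 20.
Collecting terms: −2x + 32 = 20, so −2x = −12, so x = 6.
Then 2E = 96 + 4·6 = 120, so E = 60, V = 2E/5 = 24, F = 32 + 6 = 38.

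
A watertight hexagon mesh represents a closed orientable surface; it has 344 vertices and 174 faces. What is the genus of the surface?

3

Every face is a hexagon, so 2E = 6·174 = 1044, giving E = 522.
χ = V − E + F = 344 − 522 + 174 = -4.
For a closed orientable surface χ = 2 − 2g, so g = (2 − (-4))/2 = 3.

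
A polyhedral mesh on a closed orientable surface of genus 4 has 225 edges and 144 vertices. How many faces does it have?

For a closed orientable surface of genus 4, χ = 2 − 2·4 = -6.
F = -6 − V + E = -6 − 144 + 225 = 75.

75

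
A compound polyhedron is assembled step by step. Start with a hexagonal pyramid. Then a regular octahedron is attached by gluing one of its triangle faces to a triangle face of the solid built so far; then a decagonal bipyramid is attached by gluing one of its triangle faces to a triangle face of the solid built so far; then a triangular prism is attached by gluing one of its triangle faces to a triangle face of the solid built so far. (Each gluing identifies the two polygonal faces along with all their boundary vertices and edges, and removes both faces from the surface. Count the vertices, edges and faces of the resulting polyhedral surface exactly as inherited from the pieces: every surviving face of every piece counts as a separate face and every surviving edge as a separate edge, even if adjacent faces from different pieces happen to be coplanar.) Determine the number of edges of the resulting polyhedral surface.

54

A hexagonal pyramid: V=7, E=12, F=7.
Attach a regular octahedron (V=6, E=12, F=8) along a 3-gon: merge 3 vertices and 3 edges, delete both glued faces → V=10, E=21, F=13.
Attach a decagonal bipyramid (V=12, E=30, F=20) along a 3-gon: merge 3 vertices and 3 edges, delete both glued faces → V=19, E=48, F=31.
Attach a triangular prism (V=6, E=9, F=5) along a 3-gon: merge 3 vertices and 3 edges, delete both glued faces → V=22, E=54, F=34.
Check: V − E + F = 22 − 54 + 34 = 2.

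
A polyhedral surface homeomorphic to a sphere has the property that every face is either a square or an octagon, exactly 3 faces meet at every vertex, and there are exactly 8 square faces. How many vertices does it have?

16

Let x be the number of octagons; then F = 8 + x.
Edge–face incidences: 2E = 4·8 + 8·x = 32 + 8x.
Every vertex has degree 3, so 3V = 2E.
Euler: V − E + F = 2 ⇒ (2E)/3 − E + (8 + x) = 2.
Multiply by 6: 2·(2E) − 3·(2E) + 6·(8 + x) = 12, i.e. 48 + 6x − (32 + 8x) = 12.
Collecting terms: −2x + 16 = 12, so −2x = −4, so x = 2.
Then 2E = 32 + 8·2 = 48, so E = 24, V = 2E/3 = 16, F = 8 + 2 = 10.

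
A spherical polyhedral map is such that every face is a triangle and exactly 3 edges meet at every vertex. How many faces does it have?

4

Each face has 3 edges and each edge borders two faces, so 2E = 3F.
Each vertex has degree 3, so 3V = 2E and hence V = 3F/3.
Euler: V − E + F = 2 ⇒ (3F/3) − (3F/2) + F = 2.
Multiply by 6: (6 − 9 + 6)F = 12, i.e. 3F = 12.
So F = 4, E = 3·4/2 = 6, V = 3·4/3 = 4.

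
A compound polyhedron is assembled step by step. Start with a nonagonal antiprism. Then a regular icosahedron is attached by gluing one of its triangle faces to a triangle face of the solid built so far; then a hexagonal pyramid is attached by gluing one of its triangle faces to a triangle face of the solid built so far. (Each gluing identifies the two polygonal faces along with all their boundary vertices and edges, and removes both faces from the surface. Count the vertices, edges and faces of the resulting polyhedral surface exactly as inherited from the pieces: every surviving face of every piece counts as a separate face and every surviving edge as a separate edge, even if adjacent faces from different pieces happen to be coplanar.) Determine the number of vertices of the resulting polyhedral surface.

31

A nonagonal antiprism: V=18, E=36, F=20.
Attach a regular icosahedron (V=12, E=30, F=20) along a 3-gon: merge 3 vertices and 3 edges, delete both glued faces → V=27, E=63, F=38.
Attach a hexagonal pyramid (V=7, E=12, F=7) along a 3-gon: merge 3 vertices and 3 edges, delete both glued faces → V=31, E=72, F=43.
Check: V − E + F = 31 − 72 + 43 = 2.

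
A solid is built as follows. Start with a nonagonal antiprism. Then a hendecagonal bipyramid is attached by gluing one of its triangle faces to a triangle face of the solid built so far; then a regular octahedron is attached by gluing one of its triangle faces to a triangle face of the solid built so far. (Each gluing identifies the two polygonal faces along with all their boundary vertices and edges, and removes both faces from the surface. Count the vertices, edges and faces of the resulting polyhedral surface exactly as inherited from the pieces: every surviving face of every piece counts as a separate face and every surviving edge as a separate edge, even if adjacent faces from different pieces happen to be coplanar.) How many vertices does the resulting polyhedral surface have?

A nonagonal antiprism: V=18, E=36, F=20.
Attach a hendecagonal bipyramid (V=13, E=33, F=22) along a 3-gon: merge 3 vertices and 3 edges, delete both glued faces → V=28, E=66, F=40.
Attach a regular octahedron (V=6, E=12, F=8) along a 3-gon: merge 3 vertices and 3 edges, delete both glued faces → V=31, E=75, F=46.
Check: V − E + F = 31 − 75 + 46 = 2.

31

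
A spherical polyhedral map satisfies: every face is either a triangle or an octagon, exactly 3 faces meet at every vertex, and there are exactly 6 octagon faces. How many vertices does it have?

Let x be the number of triangles; then F = 6 + x.
Edge–face incidences: 2E = 8·6 + 3·x = 48 + 3x.
Every vertex has degree 3, so 3V = 2E.
Euler: V − E + F = 2 ⇒ (2E)/3 − E + (6 + x) = 2.
Multiply by 6: 2·(2E) − 3·(2E) + 6·(6 + x) = 12, i.e. 36 + 6x − (48 + 3x) = 12.
Collecting terms: 3x − 12 = 12, so 3x = 24, so x = 8.
Then 2E = 48 + 3·8 = 72, so E = 36, V = 2E/3 = 24, F = 6 + 8 = 14.

24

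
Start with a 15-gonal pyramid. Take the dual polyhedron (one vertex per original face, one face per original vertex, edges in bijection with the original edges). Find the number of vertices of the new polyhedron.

The base solid has V = 16, E = 30, F = 16.
The dual swaps V and F and preserves E: V′ = F = 16, E′ = E = 30, F′ = V = 16.

16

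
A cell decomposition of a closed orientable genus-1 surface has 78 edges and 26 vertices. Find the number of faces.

52

For a closed orientable surface of genus 1, χ = 2 − 2·1 = 0.
F = 0 − V + E = 0 − 26 + 78 = 52.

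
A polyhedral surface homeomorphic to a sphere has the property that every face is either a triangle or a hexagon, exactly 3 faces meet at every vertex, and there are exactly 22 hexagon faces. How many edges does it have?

Let x be the number of triangles; then F = 22 + x.
Edge–face incidences: 2E = 6·22 + 3·x = 132 + 3x.
Every vertex has degree 3, so 3V = 2E.
Euler: V − E + F = 2 ⇒ (2E)/3 − E + (22 + x) = 2.
Multiply by 6: 2·(2E) − 3·(2E) + 6·(22 + x) = 12, i.e. 132 + 6x − (132 + 3x) = 12.
Collecting terms: 3x = 12, so x = 4.
Then 2E = 132 + 3·4 = 144, so E = 72, V = 2E/3 = 48, F = 22 + 4 = 26.

72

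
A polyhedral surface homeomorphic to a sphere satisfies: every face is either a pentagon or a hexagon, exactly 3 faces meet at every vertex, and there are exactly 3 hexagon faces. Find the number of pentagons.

Let x be the number of pentagons; then F = 3 + x.
Edge–face incidences: 2E = 6·3 + 5·x = 18 + 5x.
Every vertex has degree 3, so 3V = 2E.
Euler: V − E + F = 2 ⇒ (2E)/3 − E + (3 + x) = 2.
Multiply by 6: 2·(2E) − 3·(2E) + 6·(3 + x) = 12, i.e. 18 + 6x − (18 + 5x) = 12.
Collecting terms: x = 12.
Then 2E = 18 + 5·12 = 78, so E = 39, V = 2E/3 = 26, F = 3 + 12 = 15.

12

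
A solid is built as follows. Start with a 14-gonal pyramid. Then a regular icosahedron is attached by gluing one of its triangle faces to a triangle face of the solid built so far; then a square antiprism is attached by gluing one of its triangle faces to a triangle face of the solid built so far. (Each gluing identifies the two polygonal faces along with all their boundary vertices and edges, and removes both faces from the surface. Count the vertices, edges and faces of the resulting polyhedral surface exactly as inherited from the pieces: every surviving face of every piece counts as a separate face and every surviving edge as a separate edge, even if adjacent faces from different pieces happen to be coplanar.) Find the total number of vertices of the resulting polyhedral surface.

A 14-gonal pyramid: V=15, E=28, F=15.
Attach a regular icosahedron (V=12, E=30, F=20) along a 3-gon: merge 3 vertices and 3 edges, delete both glued faces → V=24, E=55, F=33.
Attach a square antiprism (V=8, E=16, F=10) along a 3-gon: merge 3 vertices and 3 edges, delete both glued faces → V=29, E=68, F=41.
Check: V − E + F = 29 − 68 + 41 = 2.

29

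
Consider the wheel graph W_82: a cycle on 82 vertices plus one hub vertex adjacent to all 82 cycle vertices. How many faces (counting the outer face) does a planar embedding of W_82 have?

W_82 has V = 82 + 1 = 83 vertices and E = 2·82 = 164 edges.
By Euler's formula F = 2 − V + E = 2 − 83 + 164 = 83.

83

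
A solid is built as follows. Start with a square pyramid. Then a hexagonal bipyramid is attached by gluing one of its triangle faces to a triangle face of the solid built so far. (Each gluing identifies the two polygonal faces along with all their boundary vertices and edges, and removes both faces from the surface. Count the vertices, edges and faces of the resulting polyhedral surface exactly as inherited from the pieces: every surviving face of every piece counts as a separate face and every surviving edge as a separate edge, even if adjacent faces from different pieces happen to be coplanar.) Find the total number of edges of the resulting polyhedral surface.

A square pyramid: V=5, E=8, F=5.
Attach a hexagonal bipyramid (V=8, E=18, F=12) along a 3-gon: merge 3 vertices and 3 edges, delete both glued faces → V=10, E=23, F=15.
Check: V − E + F = 10 − 23 + 15 = 2.

23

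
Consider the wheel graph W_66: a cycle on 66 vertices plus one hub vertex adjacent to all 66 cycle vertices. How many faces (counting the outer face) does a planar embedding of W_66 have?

W_66 has V = 66 + 1 = 67 vertices and E = 2·66 = 132 edges.
By Euler's formula F = 2 − V + E = 2 − 67 + 132 = 67.

67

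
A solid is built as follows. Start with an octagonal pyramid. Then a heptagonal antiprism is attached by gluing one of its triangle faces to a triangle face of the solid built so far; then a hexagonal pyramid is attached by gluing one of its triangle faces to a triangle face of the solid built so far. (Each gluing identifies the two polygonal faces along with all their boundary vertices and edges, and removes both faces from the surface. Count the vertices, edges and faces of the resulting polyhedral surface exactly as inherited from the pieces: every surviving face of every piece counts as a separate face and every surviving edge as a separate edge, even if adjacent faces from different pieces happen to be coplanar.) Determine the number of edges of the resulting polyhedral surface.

50

An octagonal pyramid: V=9, E=16, F=9.
Attach a heptagonal antiprism (V=14, E=28, F=16) along a 3-gon: merge 3 vertices and 3 edges, delete both glued faces → V=20, E=41, F=23.
Attach a hexagonal pyramid (V=7, E=12, F=7) along a 3-gon: merge 3 vertices and 3 edges, delete both glued faces → V=24, E=50, F=28.
Check: V − E + F = 24 − 50 + 28 = 2.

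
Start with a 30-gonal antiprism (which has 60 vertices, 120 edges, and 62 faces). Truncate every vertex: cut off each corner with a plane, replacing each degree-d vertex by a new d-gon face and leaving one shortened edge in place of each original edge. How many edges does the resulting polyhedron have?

Truncation replaces each original edge-end by a new vertex, so V′ = 2E = 240.
Each original edge survives, and each old vertex of degree d contributes d new edges; summing degrees gives Σd = 2E, so E′ = E + 2E = 3E = 360.
Each original face survives and each original vertex becomes one new face: F′ = F + V = 122.

360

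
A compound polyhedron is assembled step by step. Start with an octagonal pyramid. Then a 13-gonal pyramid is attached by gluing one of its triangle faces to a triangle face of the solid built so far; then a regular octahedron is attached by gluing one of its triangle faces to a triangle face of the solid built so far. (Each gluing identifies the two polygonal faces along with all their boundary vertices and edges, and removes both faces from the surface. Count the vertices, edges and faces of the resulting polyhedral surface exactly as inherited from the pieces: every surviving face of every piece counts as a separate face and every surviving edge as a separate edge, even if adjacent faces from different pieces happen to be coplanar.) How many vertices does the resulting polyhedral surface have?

23

An octagonal pyramid: V=9, E=16, F=9.
Attach a 13-gonal pyramid (V=14, E=26, F=14) along a 3-gon: merge 3 vertices and 3 edges, delete both glued faces → V=20, E=39, F=21.
Attach a regular octahedron (V=6, E=12, F=8) along a 3-gon: merge 3 vertices and 3 edges, delete both glued faces → V=23, E=48, F=27.
Check: V − E + F = 23 − 48 + 27 = 2.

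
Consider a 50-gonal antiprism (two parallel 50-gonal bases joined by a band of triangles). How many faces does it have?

An antiprism on an n-gon has two n-gon caps and 2n triangles: V = 2·50 = 100, E = 4·50 = 200, F = 2·50 + 2 = 102.

102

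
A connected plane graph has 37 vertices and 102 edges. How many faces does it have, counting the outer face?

Euler's formula for a connected plane graph: V − E + F = 2, so F = 2 − 37 + 102 = 67.

67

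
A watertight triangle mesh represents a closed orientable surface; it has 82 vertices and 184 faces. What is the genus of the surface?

Every face is a triangle, so 2E = 3·184 = 552, giving E = 276.
χ = V − E + F = 82 − 276 + 184 = -10.
For a closed orientable surface χ = 2 − 2g, so g = (2 − (-10))/2 = 6.

6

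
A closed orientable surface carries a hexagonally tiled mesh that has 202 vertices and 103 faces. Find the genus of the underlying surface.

Every face is a hexagon, so 2E = 6·103 = 618, giving E = 309.
χ = V − E + F = 202 − 309 + 103 = -4.
For a closed orientable surface χ = 2 − 2g, so g = (2 − (-4))/2 = 3.

3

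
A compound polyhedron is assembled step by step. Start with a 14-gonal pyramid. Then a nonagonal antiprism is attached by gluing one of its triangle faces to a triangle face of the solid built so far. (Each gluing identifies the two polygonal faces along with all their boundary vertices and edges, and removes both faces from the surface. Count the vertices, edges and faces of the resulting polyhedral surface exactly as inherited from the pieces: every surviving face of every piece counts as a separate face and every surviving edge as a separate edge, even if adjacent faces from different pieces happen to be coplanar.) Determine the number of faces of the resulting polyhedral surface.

33

A 14-gonal pyramid: V=15, E=28, F=15.
Attach a nonagonal antiprism (V=18, E=36, F=20) along a 3-gon: merge 3 vertices and 3 edges, delete both glued faces → V=30, E=61, F=33.
Check: V − E + F = 30 − 61 + 33 = 2.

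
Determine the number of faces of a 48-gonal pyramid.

A pyramid on an n-gon base has one n-gon and n triangles: V = 48 + 1 = 49, E = 2·48 = 96, F = 48 + 1 = 49.

49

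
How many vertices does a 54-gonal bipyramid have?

A bipyramid over an n-gon has 2n triangular faces and n + 2 vertices: V = 54 + 2 = 56, E = 3·54 = 162, F = 2·54 = 108.
Check: V − E + F = 56 − 162 + 108 = 2.

56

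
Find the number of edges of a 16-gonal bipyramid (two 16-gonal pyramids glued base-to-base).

A bipyramid over an n-gon has 2n triangular faces and n + 2 vertices: V = 16 + 2 = 18, E = 3·16 = 48, F = 2·16 = 32.

48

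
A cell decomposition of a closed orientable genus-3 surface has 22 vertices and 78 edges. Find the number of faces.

52

For a closed orientable surface of genus 3, χ = 2 − 2·3 = -4.
F = -4 − V + E = -4 − 22 + 78 = 52.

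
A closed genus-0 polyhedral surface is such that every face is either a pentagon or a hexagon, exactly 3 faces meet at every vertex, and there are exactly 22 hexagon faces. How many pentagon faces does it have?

Let x be the number of pentagons; then F = 22 + x.
Edge–face incidences: 2E = 6·22 + 5·x = 132 + 5x.
Every vertex has degree 3, so 3V = 2E.
Euler: V − E + F = 2 ⇒ (2E)/3 − E + (22 + x) = 2.
Multiply by 6: 2·(2E) − 3·(2E) + 6·(22 + x) = 12, i.e. 132 + 6x − (132 + 5x) = 12.
Collecting terms: x = 12.
Then 2E = 132 + 5·12 = 192, so E = 96, V = 2E/3 = 64, F = 22 + 12 = 34.

12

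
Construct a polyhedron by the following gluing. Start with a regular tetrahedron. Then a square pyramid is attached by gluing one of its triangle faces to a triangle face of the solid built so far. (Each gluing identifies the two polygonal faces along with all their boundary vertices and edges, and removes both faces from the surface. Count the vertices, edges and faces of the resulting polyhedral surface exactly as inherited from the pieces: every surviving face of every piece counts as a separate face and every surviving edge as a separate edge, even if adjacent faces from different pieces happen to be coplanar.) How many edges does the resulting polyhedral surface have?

11

A regular tetrahedron: V=4, E=6, F=4.
Attach a square pyramid (V=5, E=8, F=5) along a 3-gon: merge 3 vertices and 3 edges, delete both glued faces → V=6, E=11, F=7.
Check: V − E + F = 6 − 11 + 7 = 2.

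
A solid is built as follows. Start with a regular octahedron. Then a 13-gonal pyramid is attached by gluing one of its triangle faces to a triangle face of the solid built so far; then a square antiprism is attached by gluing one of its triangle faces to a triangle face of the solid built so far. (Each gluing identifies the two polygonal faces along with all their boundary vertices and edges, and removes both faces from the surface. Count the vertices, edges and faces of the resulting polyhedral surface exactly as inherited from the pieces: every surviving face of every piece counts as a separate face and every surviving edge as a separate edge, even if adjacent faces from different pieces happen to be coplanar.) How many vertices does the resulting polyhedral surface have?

A regular octahedron: V=6, E=12, F=8.
Attach a 13-gonal pyramid (V=14, E=26, F=14) along a 3-gon: merge 3 vertices and 3 edges, delete both glued faces → V=17, E=35, F=20.
Attach a square antiprism (V=8, E=16, F=10) along a 3-gon: merge 3 vertices and 3 edges, delete both glued faces → V=22, E=48, F=28.
Check: V − E + F = 22 − 48 + 28 = 2.

22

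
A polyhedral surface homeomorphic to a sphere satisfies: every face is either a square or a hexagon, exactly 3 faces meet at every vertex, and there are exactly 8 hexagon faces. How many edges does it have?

Let x be the number of squares; then F = 8 + x.
Edge–face incidences: 2E = 6·8 + 4·x = 48 + 4x.
Every vertex has degree 3, so 3V = 2E.
Euler: V − E + F = 2 ⇒ (2E)/3 − E + (8 + x) = 2.
Multiply by 6: 2·(2E) − 3·(2E) + 6·(8 + x) = 12, i.e. 48 + 6x − (48 + 4x) = 12.
Collecting terms: 2x = 12, so x = 6.
Then 2E = 48 + 4·6 = 72, so E = 36, V = 2E/3 = 24, F = 8 + 6 = 14.

36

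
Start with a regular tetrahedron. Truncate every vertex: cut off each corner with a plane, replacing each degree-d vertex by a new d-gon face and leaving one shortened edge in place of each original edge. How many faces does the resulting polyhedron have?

8

The base solid has V = 4, E = 6, F = 4.
Truncation replaces each original edge-end by a new vertex, so V′ = 2E = 12.
Each original edge survives, and each old vertex of degree d contributes d new edges; summing degrees gives Σd = 2E, so E′ = E + 2E = 3E = 18.
Each original face survives and each original vertex becomes one new face: F′ = F + V = 8.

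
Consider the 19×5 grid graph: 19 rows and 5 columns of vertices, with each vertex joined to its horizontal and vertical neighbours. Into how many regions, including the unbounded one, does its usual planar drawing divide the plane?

73

The grid has V = 19·5 = 95 vertices and E = 19·4 + 5·18 = 166 edges.
F = 2 − V + E = 2 − 95 + 166 = 73.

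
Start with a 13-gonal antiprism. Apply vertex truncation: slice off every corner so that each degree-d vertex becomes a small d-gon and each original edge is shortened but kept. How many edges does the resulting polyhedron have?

156

The base solid has V = 26, E = 52, F = 28.
Truncation replaces each original edge-end by a new vertex, so V′ = 2E = 104.
Each original edge survives, and each old vertex of degree d contributes d new edges; summing degrees gives Σd = 2E, so E′ = E + 2E = 3E = 156.
Each original face survives and each original vertex becomes one new face: F′ = F + V = 54.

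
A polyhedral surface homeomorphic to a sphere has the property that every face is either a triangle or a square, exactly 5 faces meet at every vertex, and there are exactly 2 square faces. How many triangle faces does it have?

24

Let x be the number of triangles; then F = 2 + x.
Edge–face incidences: 2E = 4·2 + 3·x = 8 + 3x.
Every vertex has degree 5, so 5V = 2E.
Euler: V − E + F = 2 ⇒ (2E)/5 − E + (2 + x) = 2.
Multiply by 10: 2·(2E) − 5·(2E) + 10·(2 + x) = 20, i.e. 20 + 10x − 3·(8 + 3x) = 20.
Collecting terms: x − 4 = 20, so x = 24.
Then 2E = 8 + 3·24 = 80, so E = 40, V = 2E/5 = 16, F = 2 + 24 = 26.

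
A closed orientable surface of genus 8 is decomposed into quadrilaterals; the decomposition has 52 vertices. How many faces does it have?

66

χ = 2 − 2·8 = -14, and every face is a square so 4F = 2E.
V − E + F = -14 with E = 4F/2 gives 52 − (4/2 − 1)·F = -14, so F = 66 and E = 132.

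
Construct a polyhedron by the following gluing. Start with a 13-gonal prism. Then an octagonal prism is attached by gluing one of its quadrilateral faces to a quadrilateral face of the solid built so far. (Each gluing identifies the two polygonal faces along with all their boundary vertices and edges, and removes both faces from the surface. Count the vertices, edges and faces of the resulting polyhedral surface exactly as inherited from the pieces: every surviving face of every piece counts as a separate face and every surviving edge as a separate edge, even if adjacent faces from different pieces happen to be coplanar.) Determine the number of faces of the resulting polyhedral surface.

23

A 13-gonal prism: V=26, E=39, F=15.
Attach an octagonal prism (V=16, E=24, F=10) along a 4-gon: merge 4 vertices and 4 edges, delete both glued faces → V=38, E=59, F=23.
Check: V − E + F = 38 − 59 + 23 = 2.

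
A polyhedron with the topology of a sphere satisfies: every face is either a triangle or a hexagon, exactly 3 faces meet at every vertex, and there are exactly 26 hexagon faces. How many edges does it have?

Let x be the number of triangles; then F = 26 + x.
Edge–face incidences: 2E = 6·26 + 3·x = 156 + 3x.
Every vertex has degree 3, so 3V = 2E.
Euler: V − E + F = 2 ⇒ (2E)/3 − E + (26 + x) = 2.
Multiply by 6: 2·(2E) − 3·(2E) + 6·(26 + x) = 12, i.e. 156 + 6x − (156 + 3x) = 12.
Collecting terms: 3x = 12, so x = 4.
Then 2E = 156 + 3·4 = 168, so E = 84, V = 2E/3 = 56, F = 26 + 4 = 30.

84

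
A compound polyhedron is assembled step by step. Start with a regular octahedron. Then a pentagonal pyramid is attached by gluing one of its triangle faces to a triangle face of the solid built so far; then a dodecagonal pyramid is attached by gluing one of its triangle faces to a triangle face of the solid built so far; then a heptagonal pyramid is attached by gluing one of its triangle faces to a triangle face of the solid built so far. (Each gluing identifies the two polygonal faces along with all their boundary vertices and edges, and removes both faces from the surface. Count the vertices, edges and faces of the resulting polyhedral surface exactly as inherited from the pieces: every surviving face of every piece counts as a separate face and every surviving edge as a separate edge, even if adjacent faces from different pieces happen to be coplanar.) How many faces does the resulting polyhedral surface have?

29

A regular octahedron: V=6, E=12, F=8.
Attach a pentagonal pyramid (V=6, E=10, F=6) along a 3-gon: merge 3 vertices and 3 edges, delete both glued faces → V=9, E=19, F=12.
Attach a dodecagonal pyramid (V=13, E=24, F=13) along a 3-gon: merge 3 vertices and 3 edges, delete both glued faces → V=19, E=40, F=23.
Attach a heptagonal pyramid (V=8, E=14, F=8) along a 3-gon: merge 3 vertices and 3 edges, delete both glued faces → V=24, E=51, F=29.
Check: V − E + F = 24 − 51 + 29 = 2.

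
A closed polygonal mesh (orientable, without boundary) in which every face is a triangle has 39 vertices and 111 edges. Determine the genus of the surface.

0

Every face is a triangle and each edge borders two faces, so 3F = 2·111, giving F = 74.
χ = V − E + F = 39 − 111 + 74 = 2.
For a closed orientable surface χ = 2 − 2g, so g = (2 − (2))/2 = 0.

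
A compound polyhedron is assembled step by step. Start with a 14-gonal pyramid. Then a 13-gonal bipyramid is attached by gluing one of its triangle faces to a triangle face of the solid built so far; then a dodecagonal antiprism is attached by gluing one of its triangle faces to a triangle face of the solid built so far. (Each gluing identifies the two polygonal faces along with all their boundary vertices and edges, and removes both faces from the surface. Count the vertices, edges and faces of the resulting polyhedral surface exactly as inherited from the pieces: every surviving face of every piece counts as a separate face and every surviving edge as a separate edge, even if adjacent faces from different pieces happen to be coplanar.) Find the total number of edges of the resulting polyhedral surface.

A 14-gonal pyramid: V=15, E=28, F=15.
Attach a 13-gonal bipyramid (V=15, E=39, F=26) along a 3-gon: merge 3 vertices and 3 edges, delete both glued faces → V=27, E=64, F=39.
Attach a dodecagonal antiprism (V=24, E=48, F=26) along a 3-gon: merge 3 vertices and 3 edges, delete both glued faces → V=48, E=109, F=63.
Check: V − E + F = 48 − 109 + 63 = 2.

109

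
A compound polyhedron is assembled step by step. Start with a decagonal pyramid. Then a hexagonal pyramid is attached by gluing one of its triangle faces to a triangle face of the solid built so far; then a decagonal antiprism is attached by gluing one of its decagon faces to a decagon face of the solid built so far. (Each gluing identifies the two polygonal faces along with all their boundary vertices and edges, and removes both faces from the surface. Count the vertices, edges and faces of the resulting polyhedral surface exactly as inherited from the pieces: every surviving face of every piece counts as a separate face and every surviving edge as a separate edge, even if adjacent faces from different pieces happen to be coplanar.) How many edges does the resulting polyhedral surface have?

A decagonal pyramid: V=11, E=20, F=11.
Attach a hexagonal pyramid (V=7, E=12, F=7) along a 3-gon: merge 3 vertices and 3 edges, delete both glued faces → V=15, E=29, F=16.
Attach a decagonal antiprism (V=20, E=40, F=22) along a 10-gon: merge 10 vertices and 10 edges, delete both glued faces → V=25, E=59, F=36.
Check: V − E + F = 25 − 59 + 36 = 2.

59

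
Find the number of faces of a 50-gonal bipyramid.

100

A bipyramid over an n-gon has 2n triangular faces and n + 2 vertices: V = 50 + 2 = 52, E = 3·50 = 150, F = 2·50 = 100.
Check: V − E + F = 52 − 150 + 100 = 2.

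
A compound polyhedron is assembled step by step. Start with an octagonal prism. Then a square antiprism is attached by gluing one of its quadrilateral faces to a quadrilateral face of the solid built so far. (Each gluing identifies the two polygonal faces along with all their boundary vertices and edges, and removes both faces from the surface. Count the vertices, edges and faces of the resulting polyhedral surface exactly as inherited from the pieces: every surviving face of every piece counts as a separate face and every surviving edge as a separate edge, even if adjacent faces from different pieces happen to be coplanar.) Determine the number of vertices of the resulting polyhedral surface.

An octagonal prism: V=16, E=24, F=10.
Attach a square antiprism (V=8, E=16, F=10) along a 4-gon: merge 4 vertices and 4 edges, delete both glued faces → V=20, E=36, F=18.
Check: V − E + F = 20 − 36 + 18 = 2.

20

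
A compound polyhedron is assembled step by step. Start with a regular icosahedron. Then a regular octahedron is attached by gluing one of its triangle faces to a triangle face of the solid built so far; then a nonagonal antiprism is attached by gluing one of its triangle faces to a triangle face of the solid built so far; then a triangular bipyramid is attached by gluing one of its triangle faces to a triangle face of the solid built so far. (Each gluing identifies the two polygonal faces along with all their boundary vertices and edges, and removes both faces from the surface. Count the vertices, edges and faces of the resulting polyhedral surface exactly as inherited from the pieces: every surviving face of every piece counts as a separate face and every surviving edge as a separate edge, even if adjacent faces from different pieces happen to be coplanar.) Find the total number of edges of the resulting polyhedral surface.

A regular icosahedron: V=12, E=30, F=20.
Attach a regular octahedron (V=6, E=12, F=8) along a 3-gon: merge 3 vertices and 3 edges, delete both glued faces → V=15, E=39, F=26.
Attach a nonagonal antiprism (V=18, E=36, F=20) along a 3-gon: merge 3 vertices and 3 edges, delete both glued faces → V=30, E=72, F=44.
Attach a triangular bipyramid (V=5, E=9, F=6) along a 3-gon: merge 3 vertices and 3 edges, delete both glued faces → V=32, E=78, F=48.
Check: V − E + F = 32 − 78 + 48 = 2.

78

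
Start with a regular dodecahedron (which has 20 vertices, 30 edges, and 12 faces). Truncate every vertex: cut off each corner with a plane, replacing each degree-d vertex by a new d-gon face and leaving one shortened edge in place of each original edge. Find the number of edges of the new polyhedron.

90

Truncation replaces each original edge-end by a new vertex, so V′ = 2E = 60.
Each original edge survives, and each old vertex of degree d contributes d new edges; summing degrees gives Σd = 2E, so E′ = E + 2E = 3E = 90.
Each original face survives and each original vertex becomes one new face: F′ = F + V = 32.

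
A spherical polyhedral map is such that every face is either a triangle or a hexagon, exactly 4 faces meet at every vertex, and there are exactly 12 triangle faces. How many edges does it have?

24

Let x be the number of hexagons; then F = 12 + x.
Edge–face incidences: 2E = 3·12 + 6·x = 36 + 6x.
Every vertex has degree 4, so 4V = 2E.
Euler: V − E + F = 2 ⇒ (2E)/4 − E + (12 + x) = 2.
Multiply by 8: 2·(2E) − 4·(2E) + 8·(12 + x) = 16, i.e. 96 + 8x − 2·(36 + 6x) = 16.
Collecting terms: −4x + 24 = 16, so −4x = −8, so x = 2.
Then 2E = 36 + 6·2 = 48, so E = 24, V = 2E/4 = 12, F = 12 + 2 = 14.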